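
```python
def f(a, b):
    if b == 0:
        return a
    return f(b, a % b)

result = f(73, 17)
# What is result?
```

f(73, 17) -> f(17, 5) -> f(5, 2) -> f(2, 1) -> f(1, 0) -> 1

Answer: 1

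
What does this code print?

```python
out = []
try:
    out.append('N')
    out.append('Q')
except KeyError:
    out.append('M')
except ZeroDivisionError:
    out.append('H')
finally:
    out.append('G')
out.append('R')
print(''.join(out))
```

Execution trace: 'N' (try body) → 'Q' (try body, no exception) → 'G' (finally) → 'R' (after the try/except). Output: NQGR

Answer: NQGR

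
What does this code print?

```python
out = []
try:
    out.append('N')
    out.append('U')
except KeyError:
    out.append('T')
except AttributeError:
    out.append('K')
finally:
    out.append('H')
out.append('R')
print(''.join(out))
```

Execution trace: 'N' (try body) → 'U' (try body, no exception) → 'H' (finally) → 'R' (after the try/except). Output: NUHR

Answer: NUHR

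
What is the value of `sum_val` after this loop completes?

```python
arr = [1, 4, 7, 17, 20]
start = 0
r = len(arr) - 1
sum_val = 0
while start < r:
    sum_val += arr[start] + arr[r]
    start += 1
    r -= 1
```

Sum of pairs from ends
`sum_val` takes the values: 0 → 21 → 42

Answer: 42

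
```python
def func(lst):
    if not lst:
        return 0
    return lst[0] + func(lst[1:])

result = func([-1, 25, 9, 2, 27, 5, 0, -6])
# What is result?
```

(-1) + 25 + 9 + 2 + 27 + 5 + 0 + (-6) + 0 = 61

Answer: 61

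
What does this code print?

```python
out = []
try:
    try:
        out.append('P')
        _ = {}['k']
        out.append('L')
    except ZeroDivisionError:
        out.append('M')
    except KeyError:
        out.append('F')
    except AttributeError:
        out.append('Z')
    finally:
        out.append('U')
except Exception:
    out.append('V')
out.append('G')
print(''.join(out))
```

Execution trace: 'P' (inner try body) → 'F' (inner except KeyError) → 'U' (inner finally) → 'G' (after the try/except). Output: PFUG

Answer: PFUG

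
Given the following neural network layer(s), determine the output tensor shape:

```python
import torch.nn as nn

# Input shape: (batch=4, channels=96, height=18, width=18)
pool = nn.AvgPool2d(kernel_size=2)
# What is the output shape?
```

Input: (4, 96, 18, 18) -> Output: (4, 96, 9, 9)

Answer: (4, 96, 9, 9)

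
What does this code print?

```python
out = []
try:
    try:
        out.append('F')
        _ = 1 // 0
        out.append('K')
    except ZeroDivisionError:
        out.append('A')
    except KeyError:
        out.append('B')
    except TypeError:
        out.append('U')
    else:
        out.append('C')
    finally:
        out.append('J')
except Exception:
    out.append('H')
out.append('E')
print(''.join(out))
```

Execution trace: 'F' (inner try body) → 'A' (inner except ZeroDivisionError) → 'J' (inner finally) → 'E' (after the try/except). Output: FAJE

Answer: FAJE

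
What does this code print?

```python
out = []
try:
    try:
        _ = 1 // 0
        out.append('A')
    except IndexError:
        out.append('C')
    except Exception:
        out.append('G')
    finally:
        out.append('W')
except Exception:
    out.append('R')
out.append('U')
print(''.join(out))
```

Execution trace: 'G' (inner except Exception) → 'W' (inner finally) → 'U' (after the try/except). Output: GWU

Answer: GWU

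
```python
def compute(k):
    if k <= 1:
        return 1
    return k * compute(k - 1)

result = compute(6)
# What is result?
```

compute(6) = 6 * 5 * 4 * 3 * 2 * 1 = 720

Answer: 720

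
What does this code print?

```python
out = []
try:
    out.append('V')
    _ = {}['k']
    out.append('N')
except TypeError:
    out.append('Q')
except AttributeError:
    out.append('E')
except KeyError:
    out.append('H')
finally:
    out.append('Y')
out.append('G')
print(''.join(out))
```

Execution trace: 'V' (try body) → 'H' (except KeyError) → 'Y' (finally) → 'G' (after the try/except). Output: VHYG

Answer: VHYG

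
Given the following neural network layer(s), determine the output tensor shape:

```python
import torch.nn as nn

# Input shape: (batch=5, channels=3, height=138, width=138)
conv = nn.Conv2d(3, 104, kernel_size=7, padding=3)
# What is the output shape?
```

Input: (5, 3, 138, 138) -> Output: (5, 104, 138, 138)

Answer: (5, 104, 138, 138)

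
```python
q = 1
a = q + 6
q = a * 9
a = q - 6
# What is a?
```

Trace:
`q = 1` → q = 1
`a = q + 6` → a = 7
`q = a * 9` → q = 63
`a = q - 6` → a = 57
So a = 57

Answer: 57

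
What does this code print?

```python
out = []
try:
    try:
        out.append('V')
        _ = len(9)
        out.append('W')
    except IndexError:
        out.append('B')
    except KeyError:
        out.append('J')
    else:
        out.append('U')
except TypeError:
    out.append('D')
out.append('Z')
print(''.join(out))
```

Execution trace: 'V' (try body) → 'D' (outer except TypeError) → 'Z' (after the try/except). Output: VDZ

Answer: VDZ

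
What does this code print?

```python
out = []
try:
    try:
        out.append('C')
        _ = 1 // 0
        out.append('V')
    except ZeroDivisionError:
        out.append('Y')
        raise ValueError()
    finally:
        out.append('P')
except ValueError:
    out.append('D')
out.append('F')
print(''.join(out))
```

Execution trace: 'C' (inner try body) → 'Y' (inner except ZeroDivisionError) → 'P' (inner finally) → 'D' (outer except ValueError) → 'F' (after the try/except). Output: CYPDF

Answer: CYPDF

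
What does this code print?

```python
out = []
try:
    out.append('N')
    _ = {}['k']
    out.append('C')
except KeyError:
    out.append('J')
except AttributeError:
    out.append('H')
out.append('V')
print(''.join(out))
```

Execution trace: 'N' (try body) → 'J' (except KeyError) → 'V' (after the try/except). Output: NJV

Answer: NJV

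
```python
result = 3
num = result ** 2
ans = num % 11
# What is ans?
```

Trace:
`result = 3` → result = 3
`num = result ** 2` → num = 9
`ans = num % 11` → ans = 9
So ans = 9

Answer: 9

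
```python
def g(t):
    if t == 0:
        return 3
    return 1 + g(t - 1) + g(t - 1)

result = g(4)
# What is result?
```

g(t) = 1 + 2·g(t-1), g(0)=3. Closed form: (3+1)·2^4 - 1 = 63.

Answer: 63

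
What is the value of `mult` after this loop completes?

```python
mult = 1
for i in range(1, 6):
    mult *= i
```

5! = 120
`mult` takes the values: 1 → 2 → 6 → 24 → 120

Answer: 120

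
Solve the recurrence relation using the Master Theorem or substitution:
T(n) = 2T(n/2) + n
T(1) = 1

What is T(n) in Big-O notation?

By Master Theorem: a=2, b=2, f(n)=n. Since log_2(2) = 1 and f(n) = Θ(n^1), Case 2 applies. T(n) = O(n log n).

Answer: O(n log n)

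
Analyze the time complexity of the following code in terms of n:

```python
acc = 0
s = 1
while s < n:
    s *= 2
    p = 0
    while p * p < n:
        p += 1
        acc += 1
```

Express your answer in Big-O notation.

Each loop level contributes: log n × √n. Multiplying the contributions gives O(√n log n).

Answer: O(√n log n)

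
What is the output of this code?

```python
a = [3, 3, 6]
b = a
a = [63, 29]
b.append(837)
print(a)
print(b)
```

Key concept: rebinding vs mutation: a is rebound to a new list, b still points at the original.
Step by step:
`a = [3, 3, 6]` → a = [3, 3, 6]
`b = a` → b = [3, 3, 6] (same object as a)
`a = [63, 29]` → a = [63, 29]
`b.append(837)` → b = [3, 3, 6, 837]
`print(a)` → prints [63, 29]
`print(b)` → prints [3, 3, 6, 837]

Answer:
[63, 29]
[3, 3, 6, 837]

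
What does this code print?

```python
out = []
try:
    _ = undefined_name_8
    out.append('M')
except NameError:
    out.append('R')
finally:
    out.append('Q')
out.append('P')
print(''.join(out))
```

Execution trace: 'R' (except NameError) → 'Q' (finally) → 'P' (after the try/except). Output: RQP

Answer: RQP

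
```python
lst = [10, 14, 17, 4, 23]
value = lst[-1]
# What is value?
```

Trace:
`lst = [10, 14, 17, 4, 23]` → lst = [10, 14, 17, 4, 23]
`value = lst[-1]` → value = 23
So value = 23

Answer: 23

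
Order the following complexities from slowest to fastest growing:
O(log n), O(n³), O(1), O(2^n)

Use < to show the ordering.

Ordered by growth rate: O(1) < O(log n) < O(n³) < O(2^n)

Answer: O(1) < O(log n) < O(n³) < O(2^n)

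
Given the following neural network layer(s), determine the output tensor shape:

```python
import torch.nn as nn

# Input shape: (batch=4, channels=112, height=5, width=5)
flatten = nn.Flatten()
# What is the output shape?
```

Input: (4, 112, 5, 5) -> Output: (4, 2800)

Answer: (4, 2800)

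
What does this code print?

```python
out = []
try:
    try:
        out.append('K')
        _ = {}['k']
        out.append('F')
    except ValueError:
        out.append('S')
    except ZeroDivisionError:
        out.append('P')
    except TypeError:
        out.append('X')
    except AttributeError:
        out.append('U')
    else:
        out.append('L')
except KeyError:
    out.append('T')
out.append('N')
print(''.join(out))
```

Execution trace: 'K' (try body) → 'T' (outer except KeyError) → 'N' (after the try/except). Output: KTN

Answer: KTN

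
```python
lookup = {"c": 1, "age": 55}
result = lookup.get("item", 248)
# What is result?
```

Trace:
`lookup = {"c": 1, "age": 55}` → lookup = {'c': 1, 'age': 55}
`result = lookup.get("item", 248)` → result = 248
So result = 248

Answer: 248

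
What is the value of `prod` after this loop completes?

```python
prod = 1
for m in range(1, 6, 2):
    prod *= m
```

Product of 1, 3, 5, ... up to 5
`prod` takes the values: 1 → 3 → 15

Answer: 15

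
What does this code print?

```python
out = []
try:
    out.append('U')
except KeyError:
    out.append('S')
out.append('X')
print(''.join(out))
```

Execution trace: 'U' (try body, no exception) → 'X' (after the try/except). Output: UX

Answer: UX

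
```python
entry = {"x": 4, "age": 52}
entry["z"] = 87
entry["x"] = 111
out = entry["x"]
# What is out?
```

Trace:
`entry = {"x": 4, "age": 52}` → entry = {'x': 4, 'age': 52}
`entry["z"] = 87` → entry = {'x': 4, 'age': 52, 'z': 87}
`entry["x"] = 111` → entry = {'x': 111, 'age': 52, 'z': 87}
`out = entry["x"]` → out = 111
So out = 111

Answer: 111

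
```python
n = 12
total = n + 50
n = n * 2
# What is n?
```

Trace:
`n = 12` → n = 12
`total = n + 50` → total = 62
`n = n * 2` → n = 24
So n = 24

Answer: 24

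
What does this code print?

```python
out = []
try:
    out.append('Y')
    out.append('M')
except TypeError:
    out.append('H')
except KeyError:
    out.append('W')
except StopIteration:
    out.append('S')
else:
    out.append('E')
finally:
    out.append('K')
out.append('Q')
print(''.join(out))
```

Execution trace: 'Y' (try body) → 'M' (try body, no exception) → 'E' (else) → 'K' (finally) → 'Q' (after the try/except). Output: YMEKQ

Answer: YMEKQ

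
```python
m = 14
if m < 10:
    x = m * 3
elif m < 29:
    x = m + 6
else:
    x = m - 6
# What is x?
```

Trace:
`m = 14` → m = 14
`if m < 10: ...` → m < 10 is False, m < 29 is True → x = 20
So x = 20

Answer: 20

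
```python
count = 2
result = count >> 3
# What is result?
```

Trace:
`count = 2` → count = 2
`result = count >> 3` → result = 0
So result = 0

Answer: 0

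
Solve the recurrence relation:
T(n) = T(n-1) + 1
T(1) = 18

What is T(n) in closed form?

Unrolling: T(n) = T(1) + 1·(n-1) = 18 + 1(n-1) = n + 17.

Answer: T(n) = n + 17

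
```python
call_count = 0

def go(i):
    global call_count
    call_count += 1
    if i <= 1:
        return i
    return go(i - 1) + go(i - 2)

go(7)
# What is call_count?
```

Calls(i) = 1 + Calls(i-1) + Calls(i-2); Calls(0)=Calls(1)=1. For i=7 this gives 41.

Answer: 41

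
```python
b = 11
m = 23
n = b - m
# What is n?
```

Trace:
`b = 11` → b = 11
`m = 23` → m = 23
`n = b - m` → n = -12
So n = -12

Answer: -12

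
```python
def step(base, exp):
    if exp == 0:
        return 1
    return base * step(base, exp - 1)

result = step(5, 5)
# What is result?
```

step(5, 5) = 5 * 5 * 5 * 5 * 5 = 3125

Answer: 3125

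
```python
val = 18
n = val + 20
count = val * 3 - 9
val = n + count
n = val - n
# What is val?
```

Trace:
`val = 18` → val = 18
`n = val + 20` → n = 38
`count = val * 3 - 9` → count = 45
`val = n + count` → val = 83
`n = val - n` → n = 45
So val = 83

Answer: 83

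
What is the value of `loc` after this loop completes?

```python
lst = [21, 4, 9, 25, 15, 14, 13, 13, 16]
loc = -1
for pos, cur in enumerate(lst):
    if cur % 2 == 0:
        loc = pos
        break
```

First even number index in [21, 4, 9, 25, 15, 14, 13, 13, 16]
`loc` takes the values: -1 → 1

Answer: 1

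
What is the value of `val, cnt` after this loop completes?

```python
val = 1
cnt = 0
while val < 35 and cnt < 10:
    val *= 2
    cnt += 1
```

Double until >= 35 or 10 iterations
`val, cnt` takes the values: (1, 0) → (2, 0) → (2, 1) → (4, 1) → (4, 2) → (8, 2) → (8, 3) → (16, 3) → (16, 4) → (32, 4) → (32, 5) → (64, 5) → (64, 6)

Answer: 64, 6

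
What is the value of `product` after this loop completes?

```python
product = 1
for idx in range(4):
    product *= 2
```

2^4 = 16
`product` takes the values: 1 → 2 → 4 → 8 → 16

Answer: 16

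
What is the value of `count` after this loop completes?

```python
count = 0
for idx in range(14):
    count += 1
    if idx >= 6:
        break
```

Loop breaks when idx reaches 6, count is 7
`count` takes the values: 0 → 1 → 2 → 3 → 4 → 5 → 6 → 7

Answer: 7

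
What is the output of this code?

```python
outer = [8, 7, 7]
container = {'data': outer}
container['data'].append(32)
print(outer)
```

Key concept: dict holds reference to list.
Step by step:
`outer = [8, 7, 7]` → outer = [8, 7, 7]
`container = {'data': outer}` → container = {'data': [8, 7, 7]}
`container['data'].append(32)` → outer = [8, 7, 7, 32]; container = {'data': [8, 7, 7, 32]}
`print(outer)` → prints [8, 7, 7, 32]

Answer: [8, 7, 7, 32]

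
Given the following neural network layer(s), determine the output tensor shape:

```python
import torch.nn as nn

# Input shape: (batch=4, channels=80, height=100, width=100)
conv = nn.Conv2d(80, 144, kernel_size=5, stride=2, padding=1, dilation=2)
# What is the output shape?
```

Input: (4, 80, 100, 100) -> Output: (4, 144, 47, 47)

Answer: (4, 144, 47, 47)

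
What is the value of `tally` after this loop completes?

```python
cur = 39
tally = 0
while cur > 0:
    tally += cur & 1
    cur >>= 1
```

Count set bits in 39 (binary: 0b100111)
`tally` takes the values: 0 → 1 → 2 → 3 → 4

Answer: 4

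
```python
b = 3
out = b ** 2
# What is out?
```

Trace:
`b = 3` → b = 3
`out = b ** 2` → out = 9
So out = 9

Answer: 9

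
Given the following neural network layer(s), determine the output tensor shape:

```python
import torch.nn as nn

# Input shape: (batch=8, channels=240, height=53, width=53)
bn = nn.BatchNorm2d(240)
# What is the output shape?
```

Input: (8, 240, 53, 53) -> Output: (8, 240, 53, 53)

Answer: (8, 240, 53, 53)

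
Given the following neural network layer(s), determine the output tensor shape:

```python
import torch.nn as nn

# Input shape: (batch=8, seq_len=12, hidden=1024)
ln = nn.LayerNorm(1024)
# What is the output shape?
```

Input: (8, 12, 1024) -> Output: (8, 12, 1024)

Answer: (8, 12, 1024)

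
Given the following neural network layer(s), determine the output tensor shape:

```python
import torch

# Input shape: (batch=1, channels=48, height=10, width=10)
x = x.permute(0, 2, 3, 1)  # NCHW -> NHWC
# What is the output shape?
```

Input: (1, 48, 10, 10) -> Output: (1, 10, 10, 48)

Answer: (1, 10, 10, 48)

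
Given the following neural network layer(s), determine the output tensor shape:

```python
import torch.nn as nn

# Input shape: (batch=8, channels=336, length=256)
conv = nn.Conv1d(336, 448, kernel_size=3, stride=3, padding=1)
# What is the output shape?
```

Input: (8, 336, 256) -> Output: (8, 448, 86)

Answer: (8, 448, 86)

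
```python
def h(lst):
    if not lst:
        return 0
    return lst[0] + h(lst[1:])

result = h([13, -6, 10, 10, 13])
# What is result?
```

13 + (-6) + 10 + 10 + 13 + 0 = 40

Answer: 40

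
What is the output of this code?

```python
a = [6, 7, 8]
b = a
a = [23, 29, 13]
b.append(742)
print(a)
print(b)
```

Key concept: rebinding vs mutation: a is rebound to a new list, b still points at the original.
Step by step:
`a = [6, 7, 8]` → a = [6, 7, 8]
`b = a` → b = [6, 7, 8] (same object as a)
`a = [23, 29, 13]` → a = [23, 29, 13]
`b.append(742)` → b = [6, 7, 8, 742]
`print(a)` → prints [23, 29, 13]
`print(b)` → prints [6, 7, 8, 742]

Answer:
[23, 29, 13]
[6, 7, 8, 742]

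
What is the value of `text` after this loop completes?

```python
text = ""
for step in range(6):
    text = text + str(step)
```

Concatenate digits 0 to 5
`text` takes the values: "" → "0" → "01" → "012" → "0123" → "01234" → "012345"

Answer: "012345"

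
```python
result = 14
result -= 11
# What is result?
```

Trace:
`result = 14` → result = 14
`result -= 11` → result = 3
So result = 3

Answer: 3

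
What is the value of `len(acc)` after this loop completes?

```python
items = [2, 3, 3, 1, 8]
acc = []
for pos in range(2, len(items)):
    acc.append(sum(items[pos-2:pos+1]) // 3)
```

Number of 3-element averages
`acc` takes the values: [] → [2] → [2, 2] → [2, 2, 4]
So `len(acc)` = 3

Answer: 3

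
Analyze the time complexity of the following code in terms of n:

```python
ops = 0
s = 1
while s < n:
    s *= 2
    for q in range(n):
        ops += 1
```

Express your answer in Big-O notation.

Each loop level contributes: log n × n. Multiplying the contributions gives O(n log n).

Answer: O(n log n)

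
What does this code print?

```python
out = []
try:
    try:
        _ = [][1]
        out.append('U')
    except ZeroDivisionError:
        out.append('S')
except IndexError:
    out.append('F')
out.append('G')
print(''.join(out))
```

Execution trace: 'F' (outer except IndexError) → 'G' (after the try/except). Output: FG

Answer: FG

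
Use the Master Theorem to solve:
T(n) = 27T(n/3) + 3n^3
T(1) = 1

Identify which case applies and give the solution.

a=27, b=3, f(n)=3n^3. log_3(27) = 3. Since c=3 = 3, Case 2 applies: T(n) = Θ(n^log_b(a) · log n) = O(n^3 log n).

Answer: O(n^3 log n) - Case 2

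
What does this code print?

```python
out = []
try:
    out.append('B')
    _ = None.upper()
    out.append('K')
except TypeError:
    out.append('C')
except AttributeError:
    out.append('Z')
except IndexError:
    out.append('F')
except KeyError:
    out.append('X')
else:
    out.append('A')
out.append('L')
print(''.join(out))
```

Execution trace: 'B' (try body) → 'Z' (except AttributeError) → 'L' (after the try/except). Output: BZL

Answer: BZL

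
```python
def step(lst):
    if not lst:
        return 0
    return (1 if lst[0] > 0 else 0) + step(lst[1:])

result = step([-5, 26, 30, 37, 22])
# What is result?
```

Count of positive elements in [-5, 26, 30, 37, 22] = 4

Answer: 4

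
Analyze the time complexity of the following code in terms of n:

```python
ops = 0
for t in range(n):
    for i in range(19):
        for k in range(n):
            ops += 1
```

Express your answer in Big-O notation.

Each loop level contributes: n × 1 × n. Multiplying the contributions gives O(n^2).

Answer: O(n^2)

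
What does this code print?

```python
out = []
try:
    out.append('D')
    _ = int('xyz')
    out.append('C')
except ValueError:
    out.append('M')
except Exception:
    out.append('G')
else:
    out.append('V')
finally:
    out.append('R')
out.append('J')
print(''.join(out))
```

Execution trace: 'D' (try body) → 'M' (except ValueError) → 'R' (finally) → 'J' (after the try/except). Output: DMRJ

Answer: DMRJ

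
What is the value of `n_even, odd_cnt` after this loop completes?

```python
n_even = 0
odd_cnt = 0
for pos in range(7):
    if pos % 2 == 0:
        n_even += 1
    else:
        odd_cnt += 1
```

Count evens and odds in range(7)
`n_even, odd_cnt` takes the values: (0, 0) → (1, 0) → (1, 1) → (2, 1) → (2, 2) → (3, 2) → (3, 3) → (4, 3)

Answer: 4, 3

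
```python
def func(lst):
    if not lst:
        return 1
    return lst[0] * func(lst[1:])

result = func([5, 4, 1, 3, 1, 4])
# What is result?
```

Product over [5, 4, 1, 3, 1, 4] = 5 * 4 * 1 * 3 * 1 * 4 = 240

Answer: 240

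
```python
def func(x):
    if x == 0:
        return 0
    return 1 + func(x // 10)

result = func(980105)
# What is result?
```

Count of digits of 980105: 6

Answer: 6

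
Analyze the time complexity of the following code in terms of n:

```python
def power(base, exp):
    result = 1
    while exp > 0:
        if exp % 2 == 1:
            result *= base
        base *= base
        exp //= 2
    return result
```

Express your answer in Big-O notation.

This is Exponentiation by squaring. Time complexity: O(log n).

Answer: O(log n)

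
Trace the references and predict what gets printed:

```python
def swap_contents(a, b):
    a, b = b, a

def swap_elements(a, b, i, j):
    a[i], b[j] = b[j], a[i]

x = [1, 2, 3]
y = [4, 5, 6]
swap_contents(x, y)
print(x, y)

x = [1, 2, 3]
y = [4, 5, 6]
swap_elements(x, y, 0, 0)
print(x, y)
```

Key concept: parameter rebinding vs mutation.
Step by step:
`x = [1, 2, 3]` → x = [1, 2, 3]
`y = [4, 5, 6]` → y = [4, 5, 6]
`swap_contents(x, y)` → no visible change to tracked variables
`print(x, y)` → prints [1, 2, 3] [4, 5, 6]
`x = [1, 2, 3]` → x = [1, 2, 3]
`y = [4, 5, 6]` → y = [4, 5, 6]
`swap_elements(x, y, 0, 0)` → x = [4, 2, 3]; y = [1, 5, 6]
`print(x, y)` → prints [4, 2, 3] [1, 5, 6]

Answer:
[1, 2, 3] [4, 5, 6]
[4, 2, 3] [1, 5, 6]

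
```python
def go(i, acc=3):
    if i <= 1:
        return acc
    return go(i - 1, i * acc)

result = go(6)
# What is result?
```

Accumulator trace (n, acc): (6, 3) -> (5, 18) -> (4, 90) -> (3, 360) -> (2, 1080) -> (1, 2160) -> return 2160

Answer: 2160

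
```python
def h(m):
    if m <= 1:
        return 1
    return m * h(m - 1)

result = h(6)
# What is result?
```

h(6) = 6 * 5 * 4 * 3 * 2 * 1 = 720

Answer: 720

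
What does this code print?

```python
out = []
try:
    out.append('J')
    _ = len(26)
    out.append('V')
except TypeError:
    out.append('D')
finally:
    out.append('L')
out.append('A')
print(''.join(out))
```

Execution trace: 'J' (try body) → 'D' (except TypeError) → 'L' (finally) → 'A' (after the try/except). Output: JDLA

Answer: JDLA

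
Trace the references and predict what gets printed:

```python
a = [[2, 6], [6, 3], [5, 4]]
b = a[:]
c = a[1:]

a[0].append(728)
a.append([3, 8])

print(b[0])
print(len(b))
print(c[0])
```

Key concept: slice with nested mutation.
Step by step:
`a = [[2, 6], [6, 3], [5, 4]]` → a = [[2, 6], [6, 3], [5, 4]]
`b = a[:]` → b = [[2, 6], [6, 3], [5, 4]]
`c = a[1:]` → c = [[6, 3], [5, 4]]
`a[0].append(728)` → a = [[2, 6, 728], [6, 3], [5, 4]]; b = [[2, 6, 728], [6, 3], [5, 4]]
`a.append([3, 8])` → a = [[2, 6, 728], [6, 3], [5, 4], [3, 8]]
`print(b[0])` → prints [2, 6, 728]
`print(len(b))` → prints 3
`print(c[0])` → prints [6, 3]

Answer:
[2, 6, 728]
3
[6, 3]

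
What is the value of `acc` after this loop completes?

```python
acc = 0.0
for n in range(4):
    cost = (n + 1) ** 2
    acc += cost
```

Sum of squared losses 1² + 2² + ... + 4²
`acc` takes the values: 0.0 → 1.0 → 5.0 → 14.0 → 30.0

Answer: 30.0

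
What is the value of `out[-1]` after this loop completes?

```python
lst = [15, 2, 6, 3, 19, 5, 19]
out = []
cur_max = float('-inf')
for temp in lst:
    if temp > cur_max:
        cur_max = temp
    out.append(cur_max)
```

Running max ends at 19
`out` takes the values: [] → [15] → [15, 15] → [15, 15, 15] → [15, 15, 15, 15] → [15, 15, 15, 15, 19] → [15, 15, 15, 15, 19, 19] → [15, 15, 15, 15, 19, 19, 19]
So `out[-1]` = 19

Answer: 19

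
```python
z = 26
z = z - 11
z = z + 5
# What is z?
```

Trace:
`z = 26` → z = 26
`z = z - 11` → z = 15
`z = z + 5` → z = 20
So z = 20

Answer: 20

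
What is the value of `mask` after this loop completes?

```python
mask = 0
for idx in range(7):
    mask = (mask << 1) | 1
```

Build 7 consecutive 1-bits: 0b1111111
`mask` takes the values: 0 → 1 → 3 → 7 → 15 → 31 → 63 → 127

Answer: 127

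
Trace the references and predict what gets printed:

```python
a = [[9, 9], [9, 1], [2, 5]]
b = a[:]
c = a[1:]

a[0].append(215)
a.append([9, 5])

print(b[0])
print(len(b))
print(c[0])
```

Key concept: slice with nested mutation.
Step by step:
`a = [[9, 9], [9, 1], [2, 5]]` → a = [[9, 9], [9, 1], [2, 5]]
`b = a[:]` → b = [[9, 9], [9, 1], [2, 5]]
`c = a[1:]` → c = [[9, 1], [2, 5]]
`a[0].append(215)` → a = [[9, 9, 215], [9, 1], [2, 5]]; b = [[9, 9, 215], [9, 1], [2, 5]]
`a.append([9, 5])` → a = [[9, 9, 215], [9, 1], [2, 5], [9, 5]]
`print(b[0])` → prints [9, 9, 215]
`print(len(b))` → prints 3
`print(c[0])` → prints [9, 1]

Answer:
[9, 9, 215]
3
[9, 1]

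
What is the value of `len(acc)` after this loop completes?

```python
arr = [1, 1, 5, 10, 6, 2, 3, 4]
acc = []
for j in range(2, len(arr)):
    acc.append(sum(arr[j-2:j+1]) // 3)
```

Number of 3-element averages
`acc` takes the values: [] → [2] → [2, 5] → [2, 5, 7] → [2, 5, 7, 6] → [2, 5, 7, 6, 3] → [2, 5, 7, 6, 3, 3]
So `len(acc)` = 6

Answer: 6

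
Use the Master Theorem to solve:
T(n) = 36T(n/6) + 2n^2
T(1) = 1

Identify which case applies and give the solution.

a=36, b=6, f(n)=2n^2. log_6(36) = 2. Since c=2 = 2, Case 2 applies: T(n) = Θ(n^log_b(a) · log n) = O(n^2 log n).

Answer: O(n^2 log n) - Case 2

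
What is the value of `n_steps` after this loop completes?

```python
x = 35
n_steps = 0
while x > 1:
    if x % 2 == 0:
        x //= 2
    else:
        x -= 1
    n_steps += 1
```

Steps to reduce 35 to 1
`n_steps` takes the values: 0 → 1 → 2 → 3 → 4 → 5 → 6 → 7

Answer: 7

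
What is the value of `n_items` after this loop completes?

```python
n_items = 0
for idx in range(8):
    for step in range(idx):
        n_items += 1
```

Triangle number: 0+1+2+...+7
`n_items` takes the values: 0 → 1 → 2 → 3 → 4 → 5 → 6 → 7 → 8 → 9 → 10 → 11 → 12 → 13 → 14 → 15 → 16 → 17 → 18 → 19 → 20 → 21 → 22 → 23 → 24 → 25 → 26 → 27 → 28

Answer: 28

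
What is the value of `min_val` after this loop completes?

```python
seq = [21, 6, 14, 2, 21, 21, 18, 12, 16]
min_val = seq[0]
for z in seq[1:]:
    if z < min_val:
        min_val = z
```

Minimum of [21, 6, 14, 2, 21, 21, 18, 12, 16]
`min_val` takes the values: 21 → 6 → 2

Answer: 2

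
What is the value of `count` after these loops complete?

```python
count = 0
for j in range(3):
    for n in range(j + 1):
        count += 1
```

Triangle: 1 + 2 + ... + 3
`count` takes the values: 0 → 1 → 2 → 3 → 4 → 5 → 6

Answer: 6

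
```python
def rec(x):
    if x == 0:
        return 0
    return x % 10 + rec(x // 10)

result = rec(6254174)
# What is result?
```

Sum of digits of 6254174: 4 + 7 + 1 + 4 + 5 + 2 + 6 = 29

Answer: 29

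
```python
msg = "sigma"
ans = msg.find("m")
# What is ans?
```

Trace:
`msg = "sigma"` → msg = 'sigma'
`ans = msg.find("m")` → ans = 3
So ans = 3

Answer: 3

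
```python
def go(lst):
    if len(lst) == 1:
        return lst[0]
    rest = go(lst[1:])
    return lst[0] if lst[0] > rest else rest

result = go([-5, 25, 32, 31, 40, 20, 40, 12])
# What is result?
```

Recursive max over [-5, 25, 32, 31, 40, 20, 40, 12] = 40

Answer: 40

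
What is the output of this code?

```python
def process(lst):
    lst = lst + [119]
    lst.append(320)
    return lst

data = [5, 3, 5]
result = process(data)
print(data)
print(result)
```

Key concept: rebinding parameter vs mutation.
Step by step:
`data = [5, 3, 5]` → data = [5, 3, 5]
`result = process(data)` → result = [5, 3, 5, 119, 320]
`print(data)` → prints [5, 3, 5]
`print(result)` → prints [5, 3, 5, 119, 320]

Answer:
[5, 3, 5]
[5, 3, 5, 119, 320]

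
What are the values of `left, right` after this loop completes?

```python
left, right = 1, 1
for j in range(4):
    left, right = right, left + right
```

Fibonacci: after 4 iterations
`left, right` takes the values: (1, 1) → (1, 2) → (2, 3) → (3, 5) → (5, 8)

Answer: 5, 8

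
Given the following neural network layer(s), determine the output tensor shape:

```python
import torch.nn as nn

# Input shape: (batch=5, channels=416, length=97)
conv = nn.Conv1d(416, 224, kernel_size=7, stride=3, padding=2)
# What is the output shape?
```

Input: (5, 416, 97) -> Output: (5, 224, 32)

Answer: (5, 224, 32)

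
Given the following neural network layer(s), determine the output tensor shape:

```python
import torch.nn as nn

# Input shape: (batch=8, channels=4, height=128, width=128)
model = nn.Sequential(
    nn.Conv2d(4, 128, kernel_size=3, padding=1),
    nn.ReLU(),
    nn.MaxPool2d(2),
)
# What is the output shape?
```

Input: (8, 4, 128, 128) -> after Conv2d: (8, 128, 128, 128) -> after ReLU: (8, 128, 128, 128) -> Output: (8, 128, 64, 64)

Answer: (8, 128, 64, 64)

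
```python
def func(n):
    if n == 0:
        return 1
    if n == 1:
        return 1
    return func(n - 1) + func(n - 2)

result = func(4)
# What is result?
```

Build up from base cases: func(0)=1, func(1)=1, func(2)=2, func(3)=3, func(4)=5

Answer: 5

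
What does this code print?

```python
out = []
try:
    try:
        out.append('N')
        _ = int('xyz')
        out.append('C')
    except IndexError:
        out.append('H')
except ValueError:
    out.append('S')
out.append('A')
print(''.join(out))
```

Execution trace: 'N' (try body) → 'S' (outer except ValueError) → 'A' (after the try/except). Output: NSA

Answer: NSA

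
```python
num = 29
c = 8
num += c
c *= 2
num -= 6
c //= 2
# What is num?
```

Trace:
`num = 29` → num = 29
`c = 8` → c = 8
`num += c` → num = 37
`c *= 2` → c = 16
`num -= 6` → num = 31
`c //= 2` → c = 8
So num = 31

Answer: 31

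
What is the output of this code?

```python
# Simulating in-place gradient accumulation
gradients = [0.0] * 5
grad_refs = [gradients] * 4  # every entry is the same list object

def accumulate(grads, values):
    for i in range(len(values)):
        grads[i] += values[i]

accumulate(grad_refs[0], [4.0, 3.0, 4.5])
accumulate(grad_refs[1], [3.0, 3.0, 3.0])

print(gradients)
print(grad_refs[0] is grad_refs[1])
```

Key concept: gradient accumulation aliasing.
Step by step:
`gradients = [0.0] * 5` → gradients = [0.0, 0.0, 0.0, 0.0, 0.0]
`grad_refs = [gradients] * 4` → grad_refs = [[0.0, 0.0, 0.0, 0.0, 0.0], [0.0, 0.0, 0.0, 0.0, 0.0], [0.0, 0.0, 0.0, 0.0, 0.0], [0.0, 0.0, 0.0, 0.0, 0.0]]
`accumulate(grad_refs[0], [4.0, 3.0, 4.5])` → gradients = [4.0, 3.0, 4.5, 0.0, 0.0]; grad_refs = [[4.0, 3.0, 4.5, 0.0, 0.0], [4.0, 3.0, 4.5, 0.0, 0.0], [4.0, 3.0, 4.5, 0.0, 0.0], [4.0, 3.0, 4.5, 0.0, 0.0]]
`accumulate(grad_refs[1], [3.0, 3.0, 3.0])` → gradients = [7.0, 6.0, 7.5, 0.0, 0.0]; grad_refs = [[7.0, 6.0, 7.5, 0.0, 0.0], [7.0, 6.0, 7.5, 0.0, 0.0], [7.0, 6.0, 7.5, 0.0, 0.0], [7.0, 6.0, 7.5, 0.0, 0.0]]
`print(gradients)` → prints [7.0, 6.0, 7.5, 0.0, 0.0]
`print(grad_refs[0] is grad_refs[1])` → prints True

Answer:
[7.0, 6.0, 7.5, 0.0, 0.0]
True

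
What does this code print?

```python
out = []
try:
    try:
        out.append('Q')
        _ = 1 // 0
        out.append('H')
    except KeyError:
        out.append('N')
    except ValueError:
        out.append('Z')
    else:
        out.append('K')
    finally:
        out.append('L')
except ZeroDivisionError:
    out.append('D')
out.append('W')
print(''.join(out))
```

Execution trace: 'Q' (try body) → 'L' (finally) → 'D' (outer except ZeroDivisionError) → 'W' (after the try/except). Output: QLDW

Answer: QLDW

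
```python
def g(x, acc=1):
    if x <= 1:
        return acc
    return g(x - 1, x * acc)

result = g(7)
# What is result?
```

Accumulator trace (n, acc): (7, 1) -> (6, 7) -> (5, 42) -> (4, 210) -> (3, 840) -> (2, 2520) -> (1, 5040) -> return 5040

Answer: 5040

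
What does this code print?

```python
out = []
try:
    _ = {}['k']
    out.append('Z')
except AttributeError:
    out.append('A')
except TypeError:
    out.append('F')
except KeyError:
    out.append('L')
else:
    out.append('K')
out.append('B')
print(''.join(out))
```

Execution trace: 'L' (except KeyError) → 'B' (after the try/except). Output: LB

Answer: LB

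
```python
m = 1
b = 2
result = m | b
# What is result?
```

Trace:
`m = 1` → m = 1
`b = 2` → b = 2
`result = m | b` → result = 3
So result = 3

Answer: 3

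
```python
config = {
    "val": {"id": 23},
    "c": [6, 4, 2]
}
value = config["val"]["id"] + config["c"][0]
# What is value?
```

Trace:
`config = { ...` → config = {'val': {'id': 23}, 'c': [6, 4, 2]}
`value = config["val"]["id"] + config["c"][0]` → value = 29
So value = 29

Answer: 29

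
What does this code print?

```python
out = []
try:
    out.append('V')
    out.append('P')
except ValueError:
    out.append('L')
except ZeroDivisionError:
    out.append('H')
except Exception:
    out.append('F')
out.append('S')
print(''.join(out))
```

Execution trace: 'V' (try body) → 'P' (try body, no exception) → 'S' (after the try/except). Output: VPS

Answer: VPS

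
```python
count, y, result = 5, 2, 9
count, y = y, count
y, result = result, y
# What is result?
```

Trace:
`count, y, result = 5, 2, 9` → count = 5; y = 2; result = 9
`count, y = y, count` → count = 2; y = 5
`y, result = result, y` → y = 9; result = 5
So result = 5

Answer: 5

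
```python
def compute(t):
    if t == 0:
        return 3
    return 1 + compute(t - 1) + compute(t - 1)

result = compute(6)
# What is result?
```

compute(t) = 1 + 2·compute(t-1), compute(0)=3. Closed form: (3+1)·2^6 - 1 = 255.

Answer: 255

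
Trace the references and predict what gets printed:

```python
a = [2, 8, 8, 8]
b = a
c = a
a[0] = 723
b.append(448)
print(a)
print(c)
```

Key concept: multiple aliases.
Step by step:
`a = [2, 8, 8, 8]` → a = [2, 8, 8, 8]
`b = a` → b = [2, 8, 8, 8] (same object as a)
`c = a` → c = [2, 8, 8, 8] (same object as a, b)
`a[0] = 723` → a = [723, 8, 8, 8] (same object as b, c); b = [723, 8, 8, 8] (same object as a, c); c = [723, 8, 8, 8] (same object as a, b)
`b.append(448)` → a = [723, 8, 8, 8, 448] (same object as b, c); b = [723, 8, 8, 8, 448] (same object as a, c); c = [723, 8, 8, 8, 448] (same object as a, b)
`print(a)` → prints [723, 8, 8, 8, 448]
`print(c)` → prints [723, 8, 8, 8, 448]

Answer:
[723, 8, 8, 8, 448]
[723, 8, 8, 8, 448]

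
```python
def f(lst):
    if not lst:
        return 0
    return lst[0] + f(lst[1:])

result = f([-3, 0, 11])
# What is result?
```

(-3) + 0 + 11 + 0 = 8

Answer: 8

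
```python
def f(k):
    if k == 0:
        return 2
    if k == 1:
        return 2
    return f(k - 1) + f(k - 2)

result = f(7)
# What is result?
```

Build up from base cases: f(0)=2, f(1)=2, f(2)=4, f(3)=6, f(4)=10, f(5)=16, f(6)=26, ..., f(7)=42

Answer: 42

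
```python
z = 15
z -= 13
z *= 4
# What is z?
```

Trace:
`z = 15` → z = 15
`z -= 13` → z = 2
`z *= 4` → z = 8
So z = 8

Answer: 8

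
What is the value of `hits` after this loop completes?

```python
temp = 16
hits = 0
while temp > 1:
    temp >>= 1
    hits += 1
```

Count right shifts until 1
`hits` takes the values: 0 → 1 → 2 → 3 → 4

Answer: 4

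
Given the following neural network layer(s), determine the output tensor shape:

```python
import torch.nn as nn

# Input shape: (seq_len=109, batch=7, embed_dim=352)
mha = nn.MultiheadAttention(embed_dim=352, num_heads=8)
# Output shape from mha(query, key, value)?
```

Input: (109, 7, 352) -> Output: (109, 7, 352)

Answer: (109, 7, 352)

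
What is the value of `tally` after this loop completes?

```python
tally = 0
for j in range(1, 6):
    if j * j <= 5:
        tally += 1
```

Count numbers where j² ≤ 5
`tally` takes the values: 0 → 1 → 2

Answer: 2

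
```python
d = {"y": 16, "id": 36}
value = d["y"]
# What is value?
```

Trace:
`d = {"y": 16, "id": 36}` → d = {'y': 16, 'id': 36}
`value = d["y"]` → value = 16
So value = 16

Answer: 16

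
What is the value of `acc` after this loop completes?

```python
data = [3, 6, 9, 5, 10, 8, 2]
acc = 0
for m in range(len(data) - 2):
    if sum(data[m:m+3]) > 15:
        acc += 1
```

Count windows with sum > 15
`acc` takes the values: 0 → 1 → 2 → 3 → 4 → 5

Answer: 5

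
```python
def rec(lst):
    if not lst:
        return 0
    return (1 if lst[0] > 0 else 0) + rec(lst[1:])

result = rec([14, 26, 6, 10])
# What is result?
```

Count of positive elements in [14, 26, 6, 10] = 4

Answer: 4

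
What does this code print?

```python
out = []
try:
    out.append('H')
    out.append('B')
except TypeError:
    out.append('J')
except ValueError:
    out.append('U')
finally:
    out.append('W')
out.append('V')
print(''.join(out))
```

Execution trace: 'H' (try body) → 'B' (try body, no exception) → 'W' (finally) → 'V' (after the try/except). Output: HBWV

Answer: HBWV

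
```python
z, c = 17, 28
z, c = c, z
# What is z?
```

Trace:
`z, c = 17, 28` → z = 17; c = 28
`z, c = c, z` → z = 28; c = 17
So z = 28

Answer: 28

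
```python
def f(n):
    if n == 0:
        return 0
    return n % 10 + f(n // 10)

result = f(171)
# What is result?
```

Sum of digits of 171: 1 + 7 + 1 = 9

Answer: 9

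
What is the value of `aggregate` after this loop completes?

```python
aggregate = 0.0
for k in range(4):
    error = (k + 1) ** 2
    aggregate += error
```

Sum of squared losses 1² + 2² + ... + 4²
`aggregate` takes the values: 0.0 → 1.0 → 5.0 → 14.0 → 30.0

Answer: 30.0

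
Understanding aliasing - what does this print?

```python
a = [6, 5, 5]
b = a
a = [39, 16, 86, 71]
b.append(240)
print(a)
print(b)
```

Key concept: rebinding vs mutation: a is rebound to a new list, b still points at the original.
Step by step:
`a = [6, 5, 5]` → a = [6, 5, 5]
`b = a` → b = [6, 5, 5] (same object as a)
`a = [39, 16, 86, 71]` → a = [39, 16, 86, 71]
`b.append(240)` → b = [6, 5, 5, 240]
`print(a)` → prints [39, 16, 86, 71]
`print(b)` → prints [6, 5, 5, 240]

Answer:
[39, 16, 86, 71]
[6, 5, 5, 240]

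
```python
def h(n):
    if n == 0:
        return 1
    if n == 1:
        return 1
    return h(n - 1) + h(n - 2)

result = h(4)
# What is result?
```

Build up from base cases: h(0)=1, h(1)=1, h(2)=2, h(3)=3, h(4)=5

Answer: 5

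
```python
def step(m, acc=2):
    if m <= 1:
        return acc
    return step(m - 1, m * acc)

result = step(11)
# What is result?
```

Accumulator trace (n, acc): (11, 2) -> (10, 22) -> (9, 220) -> (8, 1980) -> (7, 15840) -> (6, 110880) -> (5, 665280) -> (4, 3326400) -> (3, 13305600) -> (2, 39916800) -> (1, 79833600) -> return 79833600

Answer: 79833600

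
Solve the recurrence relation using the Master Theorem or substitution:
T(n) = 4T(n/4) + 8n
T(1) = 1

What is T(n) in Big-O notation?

By Master Theorem: a=4, b=4, f(n)=8n. Since log_4(4) = 1 and f(n) = Θ(n^1), Case 2 applies. T(n) = O(n log n).

Answer: O(n log n)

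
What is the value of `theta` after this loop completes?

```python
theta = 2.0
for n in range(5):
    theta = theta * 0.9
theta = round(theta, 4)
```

Exponential decay: 2.0 * 0.9^5
`theta` takes the values: 2.0 → 1.8 → 1.62 → 1.458 → 1.3122 → 1.18098 → 1.181

Answer: 1.181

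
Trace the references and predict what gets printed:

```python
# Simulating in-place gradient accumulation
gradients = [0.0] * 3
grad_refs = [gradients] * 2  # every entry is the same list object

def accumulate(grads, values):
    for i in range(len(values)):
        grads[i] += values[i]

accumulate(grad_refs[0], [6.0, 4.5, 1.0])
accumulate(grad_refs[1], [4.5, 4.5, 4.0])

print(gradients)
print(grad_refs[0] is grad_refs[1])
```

Key concept: gradient accumulation aliasing.
Step by step:
`gradients = [0.0] * 3` → gradients = [0.0, 0.0, 0.0]
`grad_refs = [gradients] * 2` → grad_refs = [[0.0, 0.0, 0.0], [0.0, 0.0, 0.0]]
`accumulate(grad_refs[0], [6.0, 4.5, 1.0])` → gradients = [6.0, 4.5, 1.0]; grad_refs = [[6.0, 4.5, 1.0], [6.0, 4.5, 1.0]]
`accumulate(grad_refs[1], [4.5, 4.5, 4.0])` → gradients = [10.5, 9.0, 5.0]; grad_refs = [[10.5, 9.0, 5.0], [10.5, 9.0, 5.0]]
`print(gradients)` → prints [10.5, 9.0, 5.0]
`print(grad_refs[0] is grad_refs[1])` → prints True

Answer:
[10.5, 9.0, 5.0]
True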